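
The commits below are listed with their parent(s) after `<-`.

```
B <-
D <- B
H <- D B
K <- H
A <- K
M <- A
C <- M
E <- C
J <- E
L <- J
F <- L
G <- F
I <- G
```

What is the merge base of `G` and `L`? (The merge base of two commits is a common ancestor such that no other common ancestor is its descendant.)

Ancestors of G: {A, B, C, D, E, F, G, H, J, K, L, M}.
Ancestors of L: {A, B, C, D, E, H, J, K, L, M}.
Common ancestors: {A, B, C, D, E, H, J, K, L, M}.
Among these, L is not an ancestor of any other common ancestor — it is the merge base.

L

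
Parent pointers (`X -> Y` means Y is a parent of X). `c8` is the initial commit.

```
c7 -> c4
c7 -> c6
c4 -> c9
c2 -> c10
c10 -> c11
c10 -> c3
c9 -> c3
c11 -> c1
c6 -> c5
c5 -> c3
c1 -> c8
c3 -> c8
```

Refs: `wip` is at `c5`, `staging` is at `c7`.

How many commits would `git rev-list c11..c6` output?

Reachable from c6: {c3, c5, c6, c8}.
Reachable from c11: {c1, c11, c8}.
In c6's history but not c11's: {c3, c5, c6} — 3 commits.

3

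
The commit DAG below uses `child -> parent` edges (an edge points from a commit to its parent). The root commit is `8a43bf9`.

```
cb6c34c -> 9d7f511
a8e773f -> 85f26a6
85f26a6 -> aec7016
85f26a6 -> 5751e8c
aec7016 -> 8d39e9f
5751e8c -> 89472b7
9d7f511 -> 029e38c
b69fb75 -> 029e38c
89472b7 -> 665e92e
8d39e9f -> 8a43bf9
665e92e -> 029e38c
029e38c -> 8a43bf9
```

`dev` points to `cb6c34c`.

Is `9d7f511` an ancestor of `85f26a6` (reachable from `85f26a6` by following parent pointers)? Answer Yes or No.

No

Ancestors of 85f26a6: {029e38c, 5751e8c, 665e92e, 85f26a6, 89472b7, 8a43bf9, 8d39e9f, aec7016}.
9d7f511 is not in that set, so it is not an ancestor of 85f26a6.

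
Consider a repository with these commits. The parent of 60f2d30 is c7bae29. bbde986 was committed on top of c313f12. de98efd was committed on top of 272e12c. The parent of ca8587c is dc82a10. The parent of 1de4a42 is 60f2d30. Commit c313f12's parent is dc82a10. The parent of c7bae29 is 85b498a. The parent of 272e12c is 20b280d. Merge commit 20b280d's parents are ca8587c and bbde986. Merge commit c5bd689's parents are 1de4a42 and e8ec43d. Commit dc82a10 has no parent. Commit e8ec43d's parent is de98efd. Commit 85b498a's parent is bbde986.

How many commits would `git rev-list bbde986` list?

3

Walking parent pointers from bbde986: reachable set = {bbde986, c313f12, dc82a10}.
That is 3 commits.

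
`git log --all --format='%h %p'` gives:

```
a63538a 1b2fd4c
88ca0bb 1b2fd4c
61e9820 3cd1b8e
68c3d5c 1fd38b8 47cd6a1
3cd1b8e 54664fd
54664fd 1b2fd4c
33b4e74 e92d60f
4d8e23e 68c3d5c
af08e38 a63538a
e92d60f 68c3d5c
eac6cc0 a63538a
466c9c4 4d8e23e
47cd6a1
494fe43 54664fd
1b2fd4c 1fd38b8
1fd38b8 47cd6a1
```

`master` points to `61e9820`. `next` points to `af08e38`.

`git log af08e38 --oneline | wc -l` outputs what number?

5

Walking parent pointers from af08e38: reachable set = {1b2fd4c, 1fd38b8, 47cd6a1, a63538a, af08e38}.
That is 5 commits.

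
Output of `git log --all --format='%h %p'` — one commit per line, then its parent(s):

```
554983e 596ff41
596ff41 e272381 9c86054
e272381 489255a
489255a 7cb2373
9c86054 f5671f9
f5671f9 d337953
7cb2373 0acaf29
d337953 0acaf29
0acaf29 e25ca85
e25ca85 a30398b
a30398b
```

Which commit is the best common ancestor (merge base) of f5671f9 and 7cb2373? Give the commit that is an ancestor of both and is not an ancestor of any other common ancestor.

0acaf29

Ancestors of f5671f9: {0acaf29, a30398b, d337953, e25ca85, f5671f9}.
Ancestors of 7cb2373: {0acaf29, 7cb2373, a30398b, e25ca85}.
Common ancestors: {0acaf29, a30398b, e25ca85}.
Among these, 0acaf29 is not an ancestor of any other common ancestor — it is the merge base.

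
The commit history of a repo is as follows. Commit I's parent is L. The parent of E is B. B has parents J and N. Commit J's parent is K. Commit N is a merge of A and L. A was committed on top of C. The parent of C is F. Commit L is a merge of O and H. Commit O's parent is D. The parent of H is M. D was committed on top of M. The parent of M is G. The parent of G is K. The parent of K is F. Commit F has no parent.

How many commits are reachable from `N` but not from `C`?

Reachable from N: {A, C, D, F, G, H, K, L, M, N, O}.
Reachable from C: {C, F}.
In N's history but not C's: {A, D, G, H, K, L, M, N, O} — 9 commits.

9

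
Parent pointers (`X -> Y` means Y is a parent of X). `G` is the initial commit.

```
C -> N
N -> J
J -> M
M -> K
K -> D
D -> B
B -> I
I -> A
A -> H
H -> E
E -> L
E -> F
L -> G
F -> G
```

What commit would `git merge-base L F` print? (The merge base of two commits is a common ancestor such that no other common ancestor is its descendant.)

Ancestors of L: {G, L}.
Ancestors of F: {F, G}.
Common ancestors: {G}.
The only common ancestor is G, so it is the merge base.

G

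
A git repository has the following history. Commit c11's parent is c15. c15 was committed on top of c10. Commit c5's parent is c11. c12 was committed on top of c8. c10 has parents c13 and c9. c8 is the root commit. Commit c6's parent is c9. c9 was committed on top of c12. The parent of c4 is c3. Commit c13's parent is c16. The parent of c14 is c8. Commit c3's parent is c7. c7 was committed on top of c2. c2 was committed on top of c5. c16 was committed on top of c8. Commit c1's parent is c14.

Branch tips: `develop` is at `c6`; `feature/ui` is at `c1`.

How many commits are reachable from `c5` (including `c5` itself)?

Walking parent pointers from c5: reachable set = {c10, c11, c12, c13, c15, c16, c5, c8, c9}.
That is 9 commits.

9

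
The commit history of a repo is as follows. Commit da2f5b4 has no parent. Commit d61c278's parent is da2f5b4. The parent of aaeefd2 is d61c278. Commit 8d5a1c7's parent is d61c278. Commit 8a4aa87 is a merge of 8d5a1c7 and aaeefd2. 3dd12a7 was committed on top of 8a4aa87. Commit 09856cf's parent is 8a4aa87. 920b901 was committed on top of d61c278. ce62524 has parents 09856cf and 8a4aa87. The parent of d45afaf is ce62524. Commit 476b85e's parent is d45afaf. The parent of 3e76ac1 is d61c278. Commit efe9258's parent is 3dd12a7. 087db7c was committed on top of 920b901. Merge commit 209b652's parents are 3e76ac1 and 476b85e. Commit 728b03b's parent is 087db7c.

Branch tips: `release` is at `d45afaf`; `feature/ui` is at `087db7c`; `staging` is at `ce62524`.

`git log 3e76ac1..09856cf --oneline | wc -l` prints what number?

Reachable from 09856cf: {09856cf, 8a4aa87, 8d5a1c7, aaeefd2, d61c278, da2f5b4}.
Reachable from 3e76ac1: {3e76ac1, d61c278, da2f5b4}.
In 09856cf's history but not 3e76ac1's: {09856cf, 8a4aa87, 8d5a1c7, aaeefd2} — 4 commits.

4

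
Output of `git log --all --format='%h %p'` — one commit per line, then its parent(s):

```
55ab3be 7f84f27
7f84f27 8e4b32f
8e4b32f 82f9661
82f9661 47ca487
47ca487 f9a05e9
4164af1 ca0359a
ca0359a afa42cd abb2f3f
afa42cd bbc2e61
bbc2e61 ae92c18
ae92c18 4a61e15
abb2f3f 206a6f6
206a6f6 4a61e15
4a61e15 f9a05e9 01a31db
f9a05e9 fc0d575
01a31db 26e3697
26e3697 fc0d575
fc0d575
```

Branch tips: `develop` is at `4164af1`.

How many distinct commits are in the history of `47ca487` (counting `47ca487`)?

3

Walking parent pointers from 47ca487: reachable set = {47ca487, f9a05e9, fc0d575}.
That is 3 commits.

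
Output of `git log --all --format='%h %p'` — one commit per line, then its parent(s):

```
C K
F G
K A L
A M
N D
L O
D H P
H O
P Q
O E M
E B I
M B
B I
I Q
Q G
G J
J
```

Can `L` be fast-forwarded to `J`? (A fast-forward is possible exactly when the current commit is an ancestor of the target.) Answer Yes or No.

A fast-forward from L to J is possible iff L is an ancestor of J.
Ancestors of J: {J}.
L is not among them, so fast-forward is not possible.

No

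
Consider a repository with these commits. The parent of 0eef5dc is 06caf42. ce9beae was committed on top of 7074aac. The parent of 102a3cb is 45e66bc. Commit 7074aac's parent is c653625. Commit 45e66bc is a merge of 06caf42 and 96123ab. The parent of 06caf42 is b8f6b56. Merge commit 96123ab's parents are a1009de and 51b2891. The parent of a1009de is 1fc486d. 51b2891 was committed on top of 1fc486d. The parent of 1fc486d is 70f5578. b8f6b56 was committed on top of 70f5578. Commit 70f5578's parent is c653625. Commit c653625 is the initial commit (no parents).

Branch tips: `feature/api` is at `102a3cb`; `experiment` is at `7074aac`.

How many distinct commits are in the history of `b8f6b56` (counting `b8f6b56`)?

3

Walking parent pointers from b8f6b56: reachable set = {70f5578, b8f6b56, c653625}.
That is 3 commits.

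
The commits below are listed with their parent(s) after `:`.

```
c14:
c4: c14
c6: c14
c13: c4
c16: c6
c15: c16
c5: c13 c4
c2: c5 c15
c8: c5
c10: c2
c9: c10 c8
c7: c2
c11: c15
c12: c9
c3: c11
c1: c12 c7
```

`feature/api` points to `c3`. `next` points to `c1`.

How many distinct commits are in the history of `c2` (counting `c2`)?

8

Walking parent pointers from c2: reachable set = {c13, c14, c15, c16, c2, c4, c5, c6}.
That is 8 commits.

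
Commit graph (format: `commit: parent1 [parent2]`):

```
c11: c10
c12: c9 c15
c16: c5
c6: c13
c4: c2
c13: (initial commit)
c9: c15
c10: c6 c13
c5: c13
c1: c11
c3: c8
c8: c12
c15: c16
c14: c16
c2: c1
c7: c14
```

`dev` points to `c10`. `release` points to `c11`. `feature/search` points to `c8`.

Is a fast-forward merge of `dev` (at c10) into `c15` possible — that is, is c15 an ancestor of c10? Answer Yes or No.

No

A fast-forward from c15 to c10 is possible iff c15 is an ancestor of c10.
Ancestors of c10: {c10, c13, c6}.
c15 is not among them, so fast-forward is not possible.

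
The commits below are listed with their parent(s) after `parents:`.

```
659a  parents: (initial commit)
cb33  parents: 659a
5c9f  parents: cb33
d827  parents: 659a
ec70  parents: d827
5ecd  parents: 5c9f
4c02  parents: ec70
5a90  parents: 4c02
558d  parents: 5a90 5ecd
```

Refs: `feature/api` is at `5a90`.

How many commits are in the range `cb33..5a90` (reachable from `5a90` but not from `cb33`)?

Reachable from 5a90: {4c02, 5a90, 659a, d827, ec70}.
Reachable from cb33: {659a, cb33}.
In 5a90's history but not cb33's: {4c02, 5a90, d827, ec70} — 4 commits.

4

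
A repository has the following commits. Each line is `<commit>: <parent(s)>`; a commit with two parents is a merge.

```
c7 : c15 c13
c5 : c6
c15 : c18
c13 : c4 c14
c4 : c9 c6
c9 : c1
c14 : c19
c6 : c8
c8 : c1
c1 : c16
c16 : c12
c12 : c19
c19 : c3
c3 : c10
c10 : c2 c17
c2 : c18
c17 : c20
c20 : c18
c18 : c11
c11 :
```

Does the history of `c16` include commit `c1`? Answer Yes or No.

Ancestors of c16: {c10, c11, c12, c16, c17, c18, c19, c2, c20, c3}.
c1 is not in that set, so it is not an ancestor of c16.

No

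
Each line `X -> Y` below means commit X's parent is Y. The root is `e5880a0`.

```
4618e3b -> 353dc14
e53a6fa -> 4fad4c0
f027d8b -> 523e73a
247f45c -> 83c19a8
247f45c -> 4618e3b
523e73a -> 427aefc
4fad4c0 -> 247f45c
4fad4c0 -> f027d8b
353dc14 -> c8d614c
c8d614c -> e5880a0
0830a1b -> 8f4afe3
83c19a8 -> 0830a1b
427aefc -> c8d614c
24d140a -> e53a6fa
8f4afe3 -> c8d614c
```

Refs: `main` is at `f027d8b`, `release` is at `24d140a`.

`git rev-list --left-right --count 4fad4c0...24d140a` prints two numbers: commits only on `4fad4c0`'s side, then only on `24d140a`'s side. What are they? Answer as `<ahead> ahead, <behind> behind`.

0 ahead, 2 behind

Reachable from 4fad4c0: {0830a1b, 247f45c, 353dc14, 427aefc, 4618e3b, 4fad4c0, 523e73a, 83c19a8, 8f4afe3, c8d614c, e5880a0, f027d8b}.
Reachable from 24d140a: {0830a1b, 247f45c, 24d140a, 353dc14, 427aefc, 4618e3b, 4fad4c0, 523e73a, 83c19a8, 8f4afe3, c8d614c, e53a6fa, e5880a0, f027d8b}.
Only in 4fad4c0's history (ahead): {} — 0.
Only in 24d140a's history (behind): {24d140a, e53a6fa} — 2.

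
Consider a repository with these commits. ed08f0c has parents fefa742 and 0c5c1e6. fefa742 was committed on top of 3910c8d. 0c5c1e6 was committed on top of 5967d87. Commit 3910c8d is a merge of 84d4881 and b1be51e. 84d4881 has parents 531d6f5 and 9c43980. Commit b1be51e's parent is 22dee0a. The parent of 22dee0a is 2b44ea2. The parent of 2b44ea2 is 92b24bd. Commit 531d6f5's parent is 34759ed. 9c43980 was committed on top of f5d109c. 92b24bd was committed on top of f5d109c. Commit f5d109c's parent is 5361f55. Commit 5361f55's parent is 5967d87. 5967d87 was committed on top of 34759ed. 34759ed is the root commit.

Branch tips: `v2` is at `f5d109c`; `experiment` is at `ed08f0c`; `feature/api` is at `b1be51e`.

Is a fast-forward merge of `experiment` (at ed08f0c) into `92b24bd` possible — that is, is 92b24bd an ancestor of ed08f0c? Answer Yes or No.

Yes

A fast-forward from 92b24bd to ed08f0c is possible iff 92b24bd is an ancestor of ed08f0c.
Ancestors of ed08f0c: {0c5c1e6, 22dee0a, 2b44ea2, 34759ed, 3910c8d, 531d6f5, 5361f55, 5967d87, 84d4881, 92b24bd, 9c43980, b1be51e, ed08f0c, f5d109c, fefa742}.
92b24bd is among them, so fast-forward is possible.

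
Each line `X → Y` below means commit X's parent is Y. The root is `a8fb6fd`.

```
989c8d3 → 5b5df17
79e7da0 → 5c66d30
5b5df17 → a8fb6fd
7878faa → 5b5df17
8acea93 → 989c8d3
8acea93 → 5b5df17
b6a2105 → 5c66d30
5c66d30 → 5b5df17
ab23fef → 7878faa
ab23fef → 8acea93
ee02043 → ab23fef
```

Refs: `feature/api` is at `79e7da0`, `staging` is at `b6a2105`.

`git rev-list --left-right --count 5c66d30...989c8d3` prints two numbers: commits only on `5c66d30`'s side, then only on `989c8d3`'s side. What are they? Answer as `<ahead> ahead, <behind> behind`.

1 ahead, 1 behind

Reachable from 5c66d30: {5b5df17, 5c66d30, a8fb6fd}.
Reachable from 989c8d3: {5b5df17, 989c8d3, a8fb6fd}.
Only in 5c66d30's history (ahead): {5c66d30} — 1.
Only in 989c8d3's history (behind): {989c8d3} — 1.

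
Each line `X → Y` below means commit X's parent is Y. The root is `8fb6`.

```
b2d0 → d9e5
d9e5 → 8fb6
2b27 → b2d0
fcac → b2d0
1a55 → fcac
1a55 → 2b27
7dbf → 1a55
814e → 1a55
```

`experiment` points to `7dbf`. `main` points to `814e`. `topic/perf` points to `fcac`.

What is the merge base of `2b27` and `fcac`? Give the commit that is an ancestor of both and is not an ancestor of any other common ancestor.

Ancestors of 2b27: {2b27, 8fb6, b2d0, d9e5}.
Ancestors of fcac: {8fb6, b2d0, d9e5, fcac}.
Common ancestors: {8fb6, b2d0, d9e5}.
Among these, b2d0 is not an ancestor of any other common ancestor — it is the merge base.

b2d0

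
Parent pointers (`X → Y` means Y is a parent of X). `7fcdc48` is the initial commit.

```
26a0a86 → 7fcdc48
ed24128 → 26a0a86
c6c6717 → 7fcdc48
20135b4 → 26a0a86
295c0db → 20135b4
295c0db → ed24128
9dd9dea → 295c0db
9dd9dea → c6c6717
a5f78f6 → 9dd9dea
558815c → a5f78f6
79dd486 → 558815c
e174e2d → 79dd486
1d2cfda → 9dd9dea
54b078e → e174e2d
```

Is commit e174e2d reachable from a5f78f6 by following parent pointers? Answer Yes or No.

Ancestors of a5f78f6: {20135b4, 26a0a86, 295c0db, 7fcdc48, 9dd9dea, a5f78f6, c6c6717, ed24128}.
e174e2d is not in that set, so it is not an ancestor of a5f78f6.

No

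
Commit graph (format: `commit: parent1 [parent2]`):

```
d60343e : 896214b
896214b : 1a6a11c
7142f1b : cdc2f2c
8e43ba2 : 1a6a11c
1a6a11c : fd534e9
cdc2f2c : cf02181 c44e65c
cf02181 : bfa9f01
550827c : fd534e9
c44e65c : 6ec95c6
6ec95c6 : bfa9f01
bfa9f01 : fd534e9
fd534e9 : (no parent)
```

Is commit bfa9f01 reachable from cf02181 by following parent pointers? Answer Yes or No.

Yes

Ancestors of cf02181 (commits reachable by following parents): {bfa9f01, cf02181, fd534e9}.
bfa9f01 is in that set, so it is an ancestor of cf02181.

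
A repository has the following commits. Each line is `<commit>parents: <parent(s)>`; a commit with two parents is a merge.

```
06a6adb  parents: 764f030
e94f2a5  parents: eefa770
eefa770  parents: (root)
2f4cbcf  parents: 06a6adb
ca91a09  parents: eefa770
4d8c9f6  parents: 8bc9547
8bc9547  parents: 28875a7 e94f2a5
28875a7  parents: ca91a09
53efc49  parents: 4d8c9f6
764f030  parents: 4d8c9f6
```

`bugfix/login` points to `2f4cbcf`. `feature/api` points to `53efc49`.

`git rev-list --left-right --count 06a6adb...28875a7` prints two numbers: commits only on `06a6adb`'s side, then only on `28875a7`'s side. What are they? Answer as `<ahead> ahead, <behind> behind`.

5 ahead, 0 behind

Reachable from 06a6adb: {06a6adb, 28875a7, 4d8c9f6, 764f030, 8bc9547, ca91a09, e94f2a5, eefa770}.
Reachable from 28875a7: {28875a7, ca91a09, eefa770}.
Only in 06a6adb's history (ahead): {06a6adb, 4d8c9f6, 764f030, 8bc9547, e94f2a5} — 5.
Only in 28875a7's history (behind): {} — 0.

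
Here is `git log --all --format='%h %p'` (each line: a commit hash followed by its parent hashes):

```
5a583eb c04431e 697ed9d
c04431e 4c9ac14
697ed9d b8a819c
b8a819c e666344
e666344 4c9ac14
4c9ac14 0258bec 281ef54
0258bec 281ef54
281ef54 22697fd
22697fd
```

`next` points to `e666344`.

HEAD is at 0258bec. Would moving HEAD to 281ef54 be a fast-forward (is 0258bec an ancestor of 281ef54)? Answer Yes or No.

No

A fast-forward from 0258bec to 281ef54 is possible iff 0258bec is an ancestor of 281ef54.
Ancestors of 281ef54: {22697fd, 281ef54}.
0258bec is not among them, so fast-forward is not possible.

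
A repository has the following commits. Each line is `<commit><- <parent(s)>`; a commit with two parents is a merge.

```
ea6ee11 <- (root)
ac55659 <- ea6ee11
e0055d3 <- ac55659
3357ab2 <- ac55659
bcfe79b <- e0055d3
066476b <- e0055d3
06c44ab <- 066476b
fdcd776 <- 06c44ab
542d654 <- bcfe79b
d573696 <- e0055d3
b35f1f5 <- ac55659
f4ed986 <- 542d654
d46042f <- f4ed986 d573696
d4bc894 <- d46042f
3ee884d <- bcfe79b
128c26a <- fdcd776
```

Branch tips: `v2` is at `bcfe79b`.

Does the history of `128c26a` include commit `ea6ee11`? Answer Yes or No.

Ancestors of 128c26a (commits reachable by following parents): {066476b, 06c44ab, 128c26a, ac55659, e0055d3, ea6ee11, fdcd776}.
ea6ee11 is in that set, so it is an ancestor of 128c26a.

Yes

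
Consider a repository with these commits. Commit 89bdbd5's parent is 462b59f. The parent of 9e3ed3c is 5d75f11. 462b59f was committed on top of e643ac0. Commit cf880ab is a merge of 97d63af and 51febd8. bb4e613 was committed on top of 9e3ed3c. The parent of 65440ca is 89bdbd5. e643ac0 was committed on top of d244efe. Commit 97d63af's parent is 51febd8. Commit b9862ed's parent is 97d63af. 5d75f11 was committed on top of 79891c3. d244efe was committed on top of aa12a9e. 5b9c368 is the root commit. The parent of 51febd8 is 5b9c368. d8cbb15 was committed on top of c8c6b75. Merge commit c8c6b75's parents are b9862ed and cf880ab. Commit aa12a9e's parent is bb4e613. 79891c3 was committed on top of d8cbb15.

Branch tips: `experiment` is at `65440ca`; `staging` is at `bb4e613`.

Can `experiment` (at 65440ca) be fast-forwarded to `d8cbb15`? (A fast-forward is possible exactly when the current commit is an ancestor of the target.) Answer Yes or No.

No

A fast-forward from 65440ca to d8cbb15 is possible iff 65440ca is an ancestor of d8cbb15.
Ancestors of d8cbb15: {51febd8, 5b9c368, 97d63af, b9862ed, c8c6b75, cf880ab, d8cbb15}.
65440ca is not among them, so fast-forward is not possible.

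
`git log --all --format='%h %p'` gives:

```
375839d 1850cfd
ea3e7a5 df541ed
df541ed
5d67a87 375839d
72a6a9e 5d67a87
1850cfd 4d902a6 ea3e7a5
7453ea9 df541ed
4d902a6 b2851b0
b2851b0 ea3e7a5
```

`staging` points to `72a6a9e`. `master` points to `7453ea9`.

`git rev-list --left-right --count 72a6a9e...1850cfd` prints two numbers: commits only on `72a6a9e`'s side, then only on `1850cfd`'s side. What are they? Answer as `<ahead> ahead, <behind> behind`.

3 ahead, 0 behind

Reachable from 72a6a9e: {1850cfd, 375839d, 4d902a6, 5d67a87, 72a6a9e, b2851b0, df541ed, ea3e7a5}.
Reachable from 1850cfd: {1850cfd, 4d902a6, b2851b0, df541ed, ea3e7a5}.
Only in 72a6a9e's history (ahead): {375839d, 5d67a87, 72a6a9e} — 3.
Only in 1850cfd's history (behind): {} — 0.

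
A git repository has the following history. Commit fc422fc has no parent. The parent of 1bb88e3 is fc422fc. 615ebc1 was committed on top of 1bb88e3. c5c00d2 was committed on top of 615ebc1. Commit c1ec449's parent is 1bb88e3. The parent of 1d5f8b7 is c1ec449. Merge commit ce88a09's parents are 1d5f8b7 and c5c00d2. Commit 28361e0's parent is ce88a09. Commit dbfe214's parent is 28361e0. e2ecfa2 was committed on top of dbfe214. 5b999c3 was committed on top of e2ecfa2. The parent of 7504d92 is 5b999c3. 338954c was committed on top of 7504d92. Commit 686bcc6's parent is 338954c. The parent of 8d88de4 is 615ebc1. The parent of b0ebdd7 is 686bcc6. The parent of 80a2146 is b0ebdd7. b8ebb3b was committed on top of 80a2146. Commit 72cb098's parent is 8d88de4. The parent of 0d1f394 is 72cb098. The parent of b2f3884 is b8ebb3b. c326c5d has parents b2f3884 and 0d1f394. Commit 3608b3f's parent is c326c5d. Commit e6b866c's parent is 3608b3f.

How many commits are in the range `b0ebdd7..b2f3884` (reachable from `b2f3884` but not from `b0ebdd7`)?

3

Reachable from b2f3884: {1bb88e3, 1d5f8b7, 28361e0, 338954c, 5b999c3, 615ebc1, 686bcc6, 7504d92, 80a2146, b0ebdd7, b2f3884, b8ebb3b, c1ec449, c5c00d2, ce88a09, dbfe214, e2ecfa2, fc422fc}.
Reachable from b0ebdd7: {1bb88e3, 1d5f8b7, 28361e0, 338954c, 5b999c3, 615ebc1, 686bcc6, 7504d92, b0ebdd7, c1ec449, c5c00d2, ce88a09, dbfe214, e2ecfa2, fc422fc}.
In b2f3884's history but not b0ebdd7's: {80a2146, b2f3884, b8ebb3b} — 3 commits.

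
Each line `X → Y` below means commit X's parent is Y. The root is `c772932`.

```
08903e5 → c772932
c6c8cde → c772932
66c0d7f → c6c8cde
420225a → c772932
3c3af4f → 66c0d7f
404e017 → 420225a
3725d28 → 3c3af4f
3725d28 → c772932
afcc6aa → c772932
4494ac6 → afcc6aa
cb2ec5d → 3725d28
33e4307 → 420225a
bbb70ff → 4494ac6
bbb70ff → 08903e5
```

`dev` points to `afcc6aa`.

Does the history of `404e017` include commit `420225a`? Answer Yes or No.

Yes

Ancestors of 404e017 (commits reachable by following parents): {404e017, 420225a, c772932}.
420225a is in that set, so it is an ancestor of 404e017.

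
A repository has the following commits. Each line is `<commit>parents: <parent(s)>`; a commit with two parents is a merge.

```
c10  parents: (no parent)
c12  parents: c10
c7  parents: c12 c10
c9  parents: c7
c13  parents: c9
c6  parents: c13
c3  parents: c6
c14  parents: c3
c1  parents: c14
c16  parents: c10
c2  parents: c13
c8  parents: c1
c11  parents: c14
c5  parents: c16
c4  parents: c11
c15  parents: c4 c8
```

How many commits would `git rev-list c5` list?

Walking parent pointers from c5: reachable set = {c10, c16, c5}.
That is 3 commits.

3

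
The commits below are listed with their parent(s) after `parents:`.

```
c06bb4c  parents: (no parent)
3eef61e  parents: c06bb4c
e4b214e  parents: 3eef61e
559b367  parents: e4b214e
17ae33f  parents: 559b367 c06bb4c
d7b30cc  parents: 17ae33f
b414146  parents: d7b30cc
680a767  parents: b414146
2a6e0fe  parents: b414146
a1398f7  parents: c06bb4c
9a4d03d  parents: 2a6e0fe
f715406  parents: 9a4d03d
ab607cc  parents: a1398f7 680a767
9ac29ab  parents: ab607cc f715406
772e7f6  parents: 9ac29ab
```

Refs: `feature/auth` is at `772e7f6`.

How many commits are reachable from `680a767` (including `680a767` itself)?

8

Walking parent pointers from 680a767: reachable set = {17ae33f, 3eef61e, 559b367, 680a767, b414146, c06bb4c, d7b30cc, e4b214e}.
That is 8 commits.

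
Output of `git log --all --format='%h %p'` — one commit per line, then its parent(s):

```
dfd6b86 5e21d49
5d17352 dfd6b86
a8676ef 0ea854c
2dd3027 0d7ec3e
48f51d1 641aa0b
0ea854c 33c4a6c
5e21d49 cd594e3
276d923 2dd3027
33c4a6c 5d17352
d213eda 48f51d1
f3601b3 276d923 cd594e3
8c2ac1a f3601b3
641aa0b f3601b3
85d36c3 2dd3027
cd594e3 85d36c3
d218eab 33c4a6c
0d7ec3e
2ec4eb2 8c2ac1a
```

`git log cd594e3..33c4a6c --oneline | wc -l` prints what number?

Reachable from 33c4a6c: {0d7ec3e, 2dd3027, 33c4a6c, 5d17352, 5e21d49, 85d36c3, cd594e3, dfd6b86}.
Reachable from cd594e3: {0d7ec3e, 2dd3027, 85d36c3, cd594e3}.
In 33c4a6c's history but not cd594e3's: {33c4a6c, 5d17352, 5e21d49, dfd6b86} — 4 commits.

4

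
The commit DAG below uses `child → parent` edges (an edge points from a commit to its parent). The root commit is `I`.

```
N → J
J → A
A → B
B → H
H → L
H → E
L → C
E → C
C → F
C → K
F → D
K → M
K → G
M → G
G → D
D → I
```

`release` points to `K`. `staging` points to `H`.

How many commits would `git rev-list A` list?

12

Walking parent pointers from A: reachable set = {A, B, C, D, E, F, G, H, I, K, L, M}.
That is 12 commits.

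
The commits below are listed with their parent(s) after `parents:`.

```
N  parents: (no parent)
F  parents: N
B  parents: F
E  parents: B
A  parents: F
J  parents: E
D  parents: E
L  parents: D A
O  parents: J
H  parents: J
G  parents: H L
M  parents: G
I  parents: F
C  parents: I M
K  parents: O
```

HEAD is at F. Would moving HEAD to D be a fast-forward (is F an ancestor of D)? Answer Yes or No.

A fast-forward from F to D is possible iff F is an ancestor of D.
Ancestors of D: {B, D, E, F, N}.
F is among them, so fast-forward is possible.

Yes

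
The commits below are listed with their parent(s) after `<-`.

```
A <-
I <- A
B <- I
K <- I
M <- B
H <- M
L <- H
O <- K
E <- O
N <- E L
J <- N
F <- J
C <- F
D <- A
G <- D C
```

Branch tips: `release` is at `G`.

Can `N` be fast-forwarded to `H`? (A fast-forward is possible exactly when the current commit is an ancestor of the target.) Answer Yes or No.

No

A fast-forward from N to H is possible iff N is an ancestor of H.
Ancestors of H: {A, B, H, I, M}.
N is not among them, so fast-forward is not possible.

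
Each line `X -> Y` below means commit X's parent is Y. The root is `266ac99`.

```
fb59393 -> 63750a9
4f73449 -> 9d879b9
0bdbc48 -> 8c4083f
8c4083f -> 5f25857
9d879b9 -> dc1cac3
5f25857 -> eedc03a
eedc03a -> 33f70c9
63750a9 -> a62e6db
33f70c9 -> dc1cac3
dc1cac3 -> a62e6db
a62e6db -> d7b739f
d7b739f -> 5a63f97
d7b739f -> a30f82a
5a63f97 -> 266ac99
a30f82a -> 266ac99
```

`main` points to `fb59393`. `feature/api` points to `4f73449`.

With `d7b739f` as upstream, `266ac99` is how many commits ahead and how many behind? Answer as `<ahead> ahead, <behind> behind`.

0 ahead, 3 behind

Reachable from 266ac99: {266ac99}.
Reachable from d7b739f: {266ac99, 5a63f97, a30f82a, d7b739f}.
Only in 266ac99's history (ahead): {} — 0.
Only in d7b739f's history (behind): {5a63f97, a30f82a, d7b739f} — 3.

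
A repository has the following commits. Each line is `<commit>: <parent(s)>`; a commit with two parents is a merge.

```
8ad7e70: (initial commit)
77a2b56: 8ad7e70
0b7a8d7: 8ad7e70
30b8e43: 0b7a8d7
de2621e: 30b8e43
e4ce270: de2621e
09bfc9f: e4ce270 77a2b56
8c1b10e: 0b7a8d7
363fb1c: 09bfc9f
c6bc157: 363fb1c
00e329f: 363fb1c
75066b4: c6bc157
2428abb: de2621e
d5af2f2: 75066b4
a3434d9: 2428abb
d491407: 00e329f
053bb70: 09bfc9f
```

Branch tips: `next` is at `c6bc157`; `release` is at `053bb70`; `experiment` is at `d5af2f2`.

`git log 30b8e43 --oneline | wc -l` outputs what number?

3

Walking parent pointers from 30b8e43: reachable set = {0b7a8d7, 30b8e43, 8ad7e70}.
That is 3 commits.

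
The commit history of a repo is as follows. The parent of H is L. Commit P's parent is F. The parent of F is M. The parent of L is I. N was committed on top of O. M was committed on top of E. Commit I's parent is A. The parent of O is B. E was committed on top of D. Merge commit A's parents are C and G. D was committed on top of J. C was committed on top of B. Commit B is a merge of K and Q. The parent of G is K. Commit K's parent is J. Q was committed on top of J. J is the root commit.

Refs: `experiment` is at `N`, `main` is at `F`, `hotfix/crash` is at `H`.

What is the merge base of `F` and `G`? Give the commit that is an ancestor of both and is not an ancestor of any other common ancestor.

Ancestors of F: {D, E, F, J, M}.
Ancestors of G: {G, J, K}.
Common ancestors: {J}.
The only common ancestor is J, so it is the merge base.

J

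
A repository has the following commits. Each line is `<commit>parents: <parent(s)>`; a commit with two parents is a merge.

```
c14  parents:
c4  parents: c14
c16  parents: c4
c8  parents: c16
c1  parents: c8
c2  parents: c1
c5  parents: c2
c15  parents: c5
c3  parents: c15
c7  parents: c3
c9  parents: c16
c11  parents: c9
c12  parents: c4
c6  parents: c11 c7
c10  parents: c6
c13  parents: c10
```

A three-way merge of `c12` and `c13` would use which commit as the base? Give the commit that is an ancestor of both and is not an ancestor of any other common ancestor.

c4

Ancestors of c12: {c12, c14, c4}.
Ancestors of c13: {c1, c10, c11, c13, c14, c15, c16, c2, c3, c4, c5, c6, c7, c8, c9}.
Common ancestors: {c14, c4}.
Among these, c4 is not an ancestor of any other common ancestor — it is the merge base.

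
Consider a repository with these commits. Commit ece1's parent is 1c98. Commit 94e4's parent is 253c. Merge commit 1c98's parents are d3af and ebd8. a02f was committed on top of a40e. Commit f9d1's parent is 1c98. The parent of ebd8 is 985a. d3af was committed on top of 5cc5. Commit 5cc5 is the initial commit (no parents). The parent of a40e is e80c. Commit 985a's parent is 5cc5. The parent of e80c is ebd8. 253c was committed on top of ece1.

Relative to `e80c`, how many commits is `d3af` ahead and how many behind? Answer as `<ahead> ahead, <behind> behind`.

Reachable from d3af: {5cc5, d3af}.
Reachable from e80c: {5cc5, 985a, e80c, ebd8}.
Only in d3af's history (ahead): {d3af} — 1.
Only in e80c's history (behind): {985a, e80c, ebd8} — 3.

1 ahead, 3 behind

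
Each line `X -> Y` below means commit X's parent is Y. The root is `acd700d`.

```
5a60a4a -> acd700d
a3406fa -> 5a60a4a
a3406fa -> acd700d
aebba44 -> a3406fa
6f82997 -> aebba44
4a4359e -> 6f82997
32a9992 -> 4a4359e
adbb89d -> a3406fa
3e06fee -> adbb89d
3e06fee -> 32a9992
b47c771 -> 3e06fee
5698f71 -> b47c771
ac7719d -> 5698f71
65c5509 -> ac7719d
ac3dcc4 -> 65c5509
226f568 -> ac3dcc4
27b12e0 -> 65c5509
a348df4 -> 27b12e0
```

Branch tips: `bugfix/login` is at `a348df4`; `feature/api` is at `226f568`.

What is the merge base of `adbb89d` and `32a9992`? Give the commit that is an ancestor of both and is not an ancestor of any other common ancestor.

Ancestors of adbb89d: {5a60a4a, a3406fa, acd700d, adbb89d}.
Ancestors of 32a9992: {32a9992, 4a4359e, 5a60a4a, 6f82997, a3406fa, acd700d, aebba44}.
Common ancestors: {5a60a4a, a3406fa, acd700d}.
Among these, a3406fa is not an ancestor of any other common ancestor — it is the merge base.

a3406fa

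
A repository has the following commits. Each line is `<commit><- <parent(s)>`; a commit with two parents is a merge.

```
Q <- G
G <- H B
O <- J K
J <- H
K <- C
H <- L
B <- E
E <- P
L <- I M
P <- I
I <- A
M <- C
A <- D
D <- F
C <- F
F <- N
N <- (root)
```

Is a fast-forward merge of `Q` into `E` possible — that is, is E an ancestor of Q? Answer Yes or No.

A fast-forward from E to Q is possible iff E is an ancestor of Q.
Ancestors of Q: {A, B, C, D, E, F, G, H, I, L, M, N, P, Q}.
E is among them, so fast-forward is possible.

Yes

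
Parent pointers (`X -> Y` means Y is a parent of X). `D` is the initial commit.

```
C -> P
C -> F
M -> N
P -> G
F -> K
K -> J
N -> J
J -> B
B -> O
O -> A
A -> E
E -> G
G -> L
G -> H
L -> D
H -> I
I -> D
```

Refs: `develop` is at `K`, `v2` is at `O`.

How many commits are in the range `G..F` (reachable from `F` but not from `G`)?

7

Reachable from F: {A, B, D, E, F, G, H, I, J, K, L, O}.
Reachable from G: {D, G, H, I, L}.
In F's history but not G's: {A, B, E, F, J, K, O} — 7 commits.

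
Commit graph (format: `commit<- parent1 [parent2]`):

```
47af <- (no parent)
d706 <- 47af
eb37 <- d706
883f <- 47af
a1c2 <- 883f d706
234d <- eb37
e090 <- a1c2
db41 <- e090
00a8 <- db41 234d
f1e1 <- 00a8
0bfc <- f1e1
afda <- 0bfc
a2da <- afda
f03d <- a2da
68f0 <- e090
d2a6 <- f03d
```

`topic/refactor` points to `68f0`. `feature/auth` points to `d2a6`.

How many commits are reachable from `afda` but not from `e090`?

7

Reachable from afda: {00a8, 0bfc, 234d, 47af, 883f, a1c2, afda, d706, db41, e090, eb37, f1e1}.
Reachable from e090: {47af, 883f, a1c2, d706, e090}.
In afda's history but not e090's: {00a8, 0bfc, 234d, afda, db41, eb37, f1e1} — 7 commits.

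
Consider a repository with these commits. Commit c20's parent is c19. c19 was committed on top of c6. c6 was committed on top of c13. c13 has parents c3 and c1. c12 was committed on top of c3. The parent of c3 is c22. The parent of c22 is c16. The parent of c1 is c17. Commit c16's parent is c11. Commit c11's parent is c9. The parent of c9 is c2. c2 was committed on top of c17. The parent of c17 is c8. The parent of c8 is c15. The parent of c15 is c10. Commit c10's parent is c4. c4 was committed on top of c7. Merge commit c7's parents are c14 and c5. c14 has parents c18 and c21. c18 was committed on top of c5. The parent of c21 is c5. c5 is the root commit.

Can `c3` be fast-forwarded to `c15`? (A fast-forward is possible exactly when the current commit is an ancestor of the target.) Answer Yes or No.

A fast-forward from c3 to c15 is possible iff c3 is an ancestor of c15.
Ancestors of c15: {c10, c14, c15, c18, c21, c4, c5, c7}.
c3 is not among them, so fast-forward is not possible.

No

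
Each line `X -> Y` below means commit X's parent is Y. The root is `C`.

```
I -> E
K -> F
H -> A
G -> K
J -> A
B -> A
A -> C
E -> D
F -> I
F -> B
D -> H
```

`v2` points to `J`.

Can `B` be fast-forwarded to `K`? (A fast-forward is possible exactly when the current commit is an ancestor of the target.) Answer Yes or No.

A fast-forward from B to K is possible iff B is an ancestor of K.
Ancestors of K: {A, B, C, D, E, F, H, I, K}.
B is among them, so fast-forward is possible.

Yes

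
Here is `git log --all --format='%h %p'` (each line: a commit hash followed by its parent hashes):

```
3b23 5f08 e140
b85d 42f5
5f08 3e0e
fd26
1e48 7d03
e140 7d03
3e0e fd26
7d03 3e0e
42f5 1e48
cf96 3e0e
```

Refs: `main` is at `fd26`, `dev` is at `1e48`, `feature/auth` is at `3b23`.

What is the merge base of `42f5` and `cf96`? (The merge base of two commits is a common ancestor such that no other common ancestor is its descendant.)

Ancestors of 42f5: {1e48, 3e0e, 42f5, 7d03, fd26}.
Ancestors of cf96: {3e0e, cf96, fd26}.
Common ancestors: {3e0e, fd26}.
Among these, 3e0e is not an ancestor of any other common ancestor — it is the merge base.

3e0e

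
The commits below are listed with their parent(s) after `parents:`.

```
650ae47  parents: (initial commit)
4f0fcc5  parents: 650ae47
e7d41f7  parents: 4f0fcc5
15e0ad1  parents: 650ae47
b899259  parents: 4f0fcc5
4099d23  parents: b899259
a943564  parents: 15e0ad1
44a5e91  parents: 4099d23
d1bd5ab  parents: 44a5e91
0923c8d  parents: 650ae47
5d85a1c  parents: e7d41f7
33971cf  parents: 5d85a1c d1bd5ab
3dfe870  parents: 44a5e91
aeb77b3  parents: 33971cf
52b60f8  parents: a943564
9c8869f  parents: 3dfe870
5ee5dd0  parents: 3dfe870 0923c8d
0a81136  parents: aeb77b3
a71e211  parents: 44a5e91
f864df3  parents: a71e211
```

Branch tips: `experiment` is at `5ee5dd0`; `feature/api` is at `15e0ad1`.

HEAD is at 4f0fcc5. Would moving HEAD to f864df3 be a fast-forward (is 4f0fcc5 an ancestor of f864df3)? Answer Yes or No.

Yes

A fast-forward from 4f0fcc5 to f864df3 is possible iff 4f0fcc5 is an ancestor of f864df3.
Ancestors of f864df3: {4099d23, 44a5e91, 4f0fcc5, 650ae47, a71e211, b899259, f864df3}.
4f0fcc5 is among them, so fast-forward is possible.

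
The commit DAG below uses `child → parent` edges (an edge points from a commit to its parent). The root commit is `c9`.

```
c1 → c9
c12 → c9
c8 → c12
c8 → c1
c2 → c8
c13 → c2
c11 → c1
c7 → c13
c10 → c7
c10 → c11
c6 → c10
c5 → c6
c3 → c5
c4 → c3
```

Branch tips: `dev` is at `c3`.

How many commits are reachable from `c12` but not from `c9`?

Reachable from c12: {c12, c9}.
Reachable from c9: {c9}.
In c12's history but not c9's: {c12} — 1 commit.

1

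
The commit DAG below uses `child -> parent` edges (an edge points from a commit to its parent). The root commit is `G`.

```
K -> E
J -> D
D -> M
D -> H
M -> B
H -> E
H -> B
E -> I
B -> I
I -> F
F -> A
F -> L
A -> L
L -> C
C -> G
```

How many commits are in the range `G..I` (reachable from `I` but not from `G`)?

5

Reachable from I: {A, C, F, G, I, L}.
Reachable from G: {G}.
In I's history but not G's: {A, C, F, I, L} — 5 commits.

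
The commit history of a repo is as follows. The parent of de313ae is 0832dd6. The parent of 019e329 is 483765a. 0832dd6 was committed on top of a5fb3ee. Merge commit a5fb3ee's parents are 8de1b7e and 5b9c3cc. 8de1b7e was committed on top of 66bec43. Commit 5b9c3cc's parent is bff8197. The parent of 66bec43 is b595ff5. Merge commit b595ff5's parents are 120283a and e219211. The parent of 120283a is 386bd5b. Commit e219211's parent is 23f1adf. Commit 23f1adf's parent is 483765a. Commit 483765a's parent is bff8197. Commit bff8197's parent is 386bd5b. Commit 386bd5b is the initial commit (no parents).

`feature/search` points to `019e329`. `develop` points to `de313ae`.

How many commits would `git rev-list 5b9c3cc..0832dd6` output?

Reachable from 0832dd6: {0832dd6, 120283a, 23f1adf, 386bd5b, 483765a, 5b9c3cc, 66bec43, 8de1b7e, a5fb3ee, b595ff5, bff8197, e219211}.
Reachable from 5b9c3cc: {386bd5b, 5b9c3cc, bff8197}.
In 0832dd6's history but not 5b9c3cc's: {0832dd6, 120283a, 23f1adf, 483765a, 66bec43, 8de1b7e, a5fb3ee, b595ff5, e219211} — 9 commits.

9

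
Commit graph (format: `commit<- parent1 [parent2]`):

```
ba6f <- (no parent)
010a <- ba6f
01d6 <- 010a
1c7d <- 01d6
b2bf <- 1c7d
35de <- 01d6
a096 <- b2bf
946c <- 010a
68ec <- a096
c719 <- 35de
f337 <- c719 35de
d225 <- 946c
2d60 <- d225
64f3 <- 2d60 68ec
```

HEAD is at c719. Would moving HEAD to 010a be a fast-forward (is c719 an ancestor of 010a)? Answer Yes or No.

A fast-forward from c719 to 010a is possible iff c719 is an ancestor of 010a.
Ancestors of 010a: {010a, ba6f}.
c719 is not among them, so fast-forward is not possible.

No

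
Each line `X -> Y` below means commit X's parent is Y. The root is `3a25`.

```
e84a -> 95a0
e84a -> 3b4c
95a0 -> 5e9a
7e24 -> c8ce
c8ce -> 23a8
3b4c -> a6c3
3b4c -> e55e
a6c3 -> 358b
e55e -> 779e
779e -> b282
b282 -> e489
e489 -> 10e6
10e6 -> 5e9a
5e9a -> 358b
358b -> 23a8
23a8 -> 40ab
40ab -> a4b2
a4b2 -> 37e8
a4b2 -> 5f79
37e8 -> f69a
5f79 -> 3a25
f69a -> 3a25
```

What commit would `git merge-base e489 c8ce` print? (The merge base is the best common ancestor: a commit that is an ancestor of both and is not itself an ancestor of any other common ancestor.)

Ancestors of e489: {10e6, 23a8, 358b, 37e8, 3a25, 40ab, 5e9a, 5f79, a4b2, e489, f69a}.
Ancestors of c8ce: {23a8, 37e8, 3a25, 40ab, 5f79, a4b2, c8ce, f69a}.
Common ancestors: {23a8, 37e8, 3a25, 40ab, 5f79, a4b2, f69a}.
Among these, 23a8 is not an ancestor of any other common ancestor — it is the merge base.

23a8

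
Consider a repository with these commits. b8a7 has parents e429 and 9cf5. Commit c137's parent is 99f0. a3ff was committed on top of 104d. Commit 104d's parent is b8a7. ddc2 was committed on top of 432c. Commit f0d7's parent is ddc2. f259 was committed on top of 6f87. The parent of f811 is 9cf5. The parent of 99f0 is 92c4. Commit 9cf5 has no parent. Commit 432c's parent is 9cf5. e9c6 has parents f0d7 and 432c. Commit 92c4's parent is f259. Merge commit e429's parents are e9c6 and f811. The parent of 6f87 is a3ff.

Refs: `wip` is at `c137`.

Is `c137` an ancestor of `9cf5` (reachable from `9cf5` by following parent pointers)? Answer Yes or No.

No

Ancestors of 9cf5: {9cf5}.
c137 is not in that set, so it is not an ancestor of 9cf5.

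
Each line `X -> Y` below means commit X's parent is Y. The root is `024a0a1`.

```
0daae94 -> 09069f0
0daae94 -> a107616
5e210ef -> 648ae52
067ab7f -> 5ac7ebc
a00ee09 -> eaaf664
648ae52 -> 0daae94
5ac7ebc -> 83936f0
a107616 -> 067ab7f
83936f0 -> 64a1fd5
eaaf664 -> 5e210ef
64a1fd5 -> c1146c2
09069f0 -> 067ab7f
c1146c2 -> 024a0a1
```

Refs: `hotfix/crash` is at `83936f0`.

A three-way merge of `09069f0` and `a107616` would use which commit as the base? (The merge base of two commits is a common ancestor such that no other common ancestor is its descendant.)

067ab7f

Ancestors of 09069f0: {024a0a1, 067ab7f, 09069f0, 5ac7ebc, 64a1fd5, 83936f0, c1146c2}.
Ancestors of a107616: {024a0a1, 067ab7f, 5ac7ebc, 64a1fd5, 83936f0, a107616, c1146c2}.
Common ancestors: {024a0a1, 067ab7f, 5ac7ebc, 64a1fd5, 83936f0, c1146c2}.
Among these, 067ab7f is not an ancestor of any other common ancestor — it is the merge base.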